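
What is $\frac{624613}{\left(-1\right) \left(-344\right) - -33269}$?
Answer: $\frac{624613}{33613} \approx 18.582$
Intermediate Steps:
$\frac{624613}{\left(-1\right) \left(-344\right) - -33269} = \frac{624613}{344 + 33269} = \frac{624613}{33613}$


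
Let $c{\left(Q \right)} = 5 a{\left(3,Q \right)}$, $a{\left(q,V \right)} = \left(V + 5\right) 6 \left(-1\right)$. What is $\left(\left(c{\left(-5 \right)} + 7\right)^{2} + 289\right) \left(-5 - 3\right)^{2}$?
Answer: $21632$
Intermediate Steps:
$a{\left(q,V \right)} = -30 - 6 V$ ($a{\left(q,V \right)} = \left(5 + V\right) \left(-6\right) = -30 - 6 V$)
$c{\left(Q \right)} = -150 - 30 Q$ ($c{\left(Q \right)} = 5 \left(-30 - 6 Q\right) = -150 - 30 Q$)
$\left(\left(c{\left(-5 \right)} + 7\right)^{2} + 289\right) \left(-5 - 3\right)^{2} = \left(\left(\left(-150 - -150\right) + 7\right)^{2} + 289\right) \left(-5 - 3\right)^{2} = \left(\left(\left(-150 + 150\right) + 7\right)^{2} + 289\right) \left(-8\right)^{2} = \left(\left(0 + 7\right)^{2} + 289\right) 64 = \left(7^{2} + 289\right) 64 = \left(49 + 289\right) 64 = 338 \cdot 64 = 21632$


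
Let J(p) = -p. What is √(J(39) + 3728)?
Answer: √3689 ≈ 60.737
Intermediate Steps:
√(J(39) + 3728) = √(-1*39 + 3728) = √(-39 + 3728) = √3689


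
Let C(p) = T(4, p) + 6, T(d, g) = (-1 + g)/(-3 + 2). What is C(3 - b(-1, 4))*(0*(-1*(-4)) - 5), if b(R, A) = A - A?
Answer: -20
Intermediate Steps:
T(d, g) = 1 - g (T(d, g) = (-1 + g)/(-1) = (-1 + g)*(-1) = 1 - g)
b(R, A) = 0
C(p) = 7 - p (C(p) = (1 - p) + 6 = 7 - p)
C(3 - b(-1, 4))*(0*(-1*(-4)) - 5) = (7 - (3 - 1*0))*(0*(-1*(-4)) - 5) = (7 - (3 + 0))*(0*4 - 5) = (7 - 1*3)*(0 - 5) = (7 - 3)*(-5) = 4*(-5) = -20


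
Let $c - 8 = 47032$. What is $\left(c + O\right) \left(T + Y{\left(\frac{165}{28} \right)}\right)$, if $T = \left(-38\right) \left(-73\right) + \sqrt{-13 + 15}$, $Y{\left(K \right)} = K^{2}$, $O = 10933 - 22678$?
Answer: $\frac{77721037095}{784} + 35295 \sqrt{2} \approx 9.9184 \cdot 10^{7}$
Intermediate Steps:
$c = 47040$ ($c = 8 + 47032 = 47040$)
$O = -11745$
$T = 2774 + \sqrt{2} \approx 2775.4$
$\left(c + O\right) \left(T + Y{\left(\frac{165}{28} \right)}\right) = \left(47040 - 11745\right) \left(\left(2774 + \sqrt{2}\right) + \left(\frac{165}{28}\right)^{2}\right) = 35295 \left(\left(2774 + \sqrt{2}\right) + \left(165 \cdot \frac{1}{28}\right)^{2}\right) = 35295 \left(\left(2774 + \sqrt{2}\right) + \left(\frac{165}{28}\right)^{2}\right) = 35295 \left(\left(2774 + \sqrt{2}\right) + \frac{27225}{784}\right) = 35295 \left(\frac{2202041}{784} + \sqrt{2}\right) = \frac{77721037095}{784} + 35295 \sqrt{2}$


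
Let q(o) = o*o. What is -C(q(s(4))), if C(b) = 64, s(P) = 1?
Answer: -64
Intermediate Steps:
q(o) = o²
-C(q(s(4))) = -1*64 = -64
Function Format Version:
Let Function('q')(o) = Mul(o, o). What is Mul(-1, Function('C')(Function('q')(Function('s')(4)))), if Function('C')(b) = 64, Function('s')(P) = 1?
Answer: -64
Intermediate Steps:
Function('q')(o) = Pow(o, 2)
Mul(-1, Function('C')(Function('q')(Function('s')(4)))) = Mul(-1, 64) = -64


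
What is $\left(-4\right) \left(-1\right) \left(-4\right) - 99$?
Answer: $-115$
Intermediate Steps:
$\left(-4\right) \left(-1\right) \left(-4\right) - 99 = 4 \left(-4\right) - 99 = -16 - 99 = -115$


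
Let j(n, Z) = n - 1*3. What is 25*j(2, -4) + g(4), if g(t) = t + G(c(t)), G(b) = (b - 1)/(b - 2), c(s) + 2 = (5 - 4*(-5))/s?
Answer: -176/9 ≈ -19.556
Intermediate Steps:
j(n, Z) = -3 + n (j(n, Z) = n - 3 = -3 + n)
c(s) = -2 + 25/s (c(s) = -2 + (5 - 4*(-5))/s = -2 + (5 + 20)/s = -2 + 25/s)
G(b) = (-1 + b)/(-2 + b)
g(t) = t + (-3 + 25/t)/(-4 + 25/t) (g(t) = t + (-1 + (-2 + 25/t))/(-2 + (-2 + 25/t)) = t + (-3 + 25/t)/(-4 + 25/t))
25*j(2, -4) + g(4) = 25*(-3 + 2) + (-25 - 22*4 + 4*4²)/(-25 + 4*4) = 25*(-1) + (-25 - 88 + 4*16)/(-25 + 16) = -25 + (-25 - 88 + 64)/(-9) = -25 - ⅑*(-49) = -25 + 49/9 = -176/9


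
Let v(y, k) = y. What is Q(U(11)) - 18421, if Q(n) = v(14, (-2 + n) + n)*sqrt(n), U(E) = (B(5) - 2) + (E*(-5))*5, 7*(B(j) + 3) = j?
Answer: -18421 + 2*I*sqrt(13685) ≈ -18421.0 + 233.97*I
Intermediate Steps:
B(j) = -3 + j/7
U(E) = -30/7 - 25*E (U(E) = ((-3 + (1/7)*5) - 2) + (E*(-5))*5 = ((-3 + 5/7) - 2) - 5*E*5 = (-16/7 - 2) - 25*E = -30/7 - 25*E)
Q(n) = 14*sqrt(n)
Q(U(11)) - 18421 = 14*sqrt(-30/7 - 25*11) - 18421 = 14*sqrt(-30/7 - 275) - 18421 = 14*sqrt(-1955/7) - 18421 = 14*(I*sqrt(13685)/7) - 18421 = 2*I*sqrt(13685) - 18421 = -18421 + 2*I*sqrt(13685)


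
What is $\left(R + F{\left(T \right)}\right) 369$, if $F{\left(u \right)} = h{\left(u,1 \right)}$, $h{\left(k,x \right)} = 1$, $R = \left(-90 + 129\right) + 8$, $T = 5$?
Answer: $17712$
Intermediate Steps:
$R = 47$ ($R = 39 + 8 = 47$)
$F{\left(u \right)} = 1$
$\left(R + F{\left(T \right)}\right) 369 = \left(47 + 1\right) 369 = 48 \cdot 369 = 17712$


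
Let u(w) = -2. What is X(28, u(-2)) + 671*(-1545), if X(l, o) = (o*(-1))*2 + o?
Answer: -1036693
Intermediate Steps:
X(l, o) = -o (X(l, o) = -o*2 + o = -2*o + o = -o)
X(28, u(-2)) + 671*(-1545) = -1*(-2) + 671*(-1545) = 2 - 1036695 = -1036693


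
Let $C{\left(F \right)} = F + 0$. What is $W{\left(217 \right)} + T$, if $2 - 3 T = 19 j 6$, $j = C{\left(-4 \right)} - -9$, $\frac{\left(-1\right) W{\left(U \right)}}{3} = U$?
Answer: $- \frac{2521}{3} \approx -840.33$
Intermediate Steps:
$W{\left(U \right)} = - 3 U$
$C{\left(F \right)} = F$
$j = 5$ ($j = -4 - -9 = -4 + 9 = 5$)
$T = - \frac{568}{3}$ ($T = \frac{2}{3} - \frac{19 \cdot 5 \cdot 6}{3} = \frac{2}{3} - \frac{95 \cdot 6}{3} = \frac{2}{3} - 190 = - \frac{568}{3} \approx -189.33$)
$W{\left(217 \right)} + T = \left(-3\right) 217 - \frac{568}{3} = -651 - \frac{568}{3} = - \frac{2521}{3}$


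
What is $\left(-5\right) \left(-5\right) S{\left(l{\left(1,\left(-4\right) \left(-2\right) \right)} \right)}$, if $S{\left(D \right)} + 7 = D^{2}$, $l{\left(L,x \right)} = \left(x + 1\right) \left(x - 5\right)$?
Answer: $18050$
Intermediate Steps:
$l{\left(L,x \right)} = \left(1 + x\right) \left(-5 + x\right)$
$S{\left(D \right)} = -7 + D^{2}$
$\left(-5\right) \left(-5\right) S{\left(l{\left(1,\left(-4\right) \left(-2\right) \right)} \right)} = \left(-5\right) \left(-5\right) \left(-7 + \left(-5 + \left(\left(-4\right) \left(-2\right)\right)^{2} - 4 \left(\left(-4\right) \left(-2\right)\right)\right)^{2}\right) = 25 \left(-7 + \left(-5 + 8^{2} - 32\right)^{2}\right) = 25 \left(-7 + \left(-5 + 64 - 32\right)^{2}\right) = 25 \left(-7 + 27^{2}\right) = 25 \left(-7 + 729\right) = 25 \cdot 722 = 18050$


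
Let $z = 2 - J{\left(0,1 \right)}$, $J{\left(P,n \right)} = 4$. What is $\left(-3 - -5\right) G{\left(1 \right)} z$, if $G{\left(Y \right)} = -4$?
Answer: $16$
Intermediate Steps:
$z = -2$ ($z = 2 - 4 = -2$)
$\left(-3 - -5\right) G{\left(1 \right)} z = \left(-3 - -5\right) \left(-4\right) \left(-2\right) = \left(-3 + 5\right) \left(-4\right) \left(-2\right) = 2 \left(-4\right) \left(-2\right) = \left(-8\right) \left(-2\right) = 16$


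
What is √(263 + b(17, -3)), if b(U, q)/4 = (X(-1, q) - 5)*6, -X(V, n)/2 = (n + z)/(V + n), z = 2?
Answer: √131 ≈ 11.446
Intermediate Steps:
X(V, n) = -2*(2 + n)/(V + n) (X(V, n) = -2*(n + 2)/(V + n) = -2*(2 + n)/(V + n))
b(U, q) = -120 + 48*(-2 - q)/(-1 + q) (b(U, q) = 4*((2*(-2 - q)/(-1 + q) - 5)*6) = 4*((-5 + 2*(-2 - q)/(-1 + q))*6) = 4*(-30 + 12*(-2 - q)/(-1 + q)) = -120 + 48*(-2 - q)/(-1 + q))
√(263 + b(17, -3)) = √(263 + 24*(1 - 7*(-3))/(-1 - 3)) = √(263 + 24*(1 + 21)/(-4)) = √(263 + 24*(-¼)*22) = √(263 - 132) = √131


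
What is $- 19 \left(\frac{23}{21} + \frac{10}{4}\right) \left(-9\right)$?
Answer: $\frac{8607}{14} \approx 614.79$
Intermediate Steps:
$- 19 \left(\frac{23}{21} + \frac{10}{4}\right) \left(-9\right) = - 19 \left(23 \cdot \frac{1}{21} + 10 \cdot \frac{1}{4}\right) \left(-9\right) = - 19 \left(\frac{23}{21} + \frac{5}{2}\right) \left(-9\right) = \left(-19\right) \frac{151}{42} \left(-9\right) = \left(- \frac{2869}{42}\right) \left(-9\right) = \frac{8607}{14}$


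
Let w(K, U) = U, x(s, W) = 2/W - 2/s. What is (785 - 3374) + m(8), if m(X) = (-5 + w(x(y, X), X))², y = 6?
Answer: -2580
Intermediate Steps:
x(s, W) = -2/s + 2/W
m(X) = (-5 + X)²
(785 - 3374) + m(8) = (785 - 3374) + (-5 + 8)² = -2589 + 3² = -2589 + 9 = -2580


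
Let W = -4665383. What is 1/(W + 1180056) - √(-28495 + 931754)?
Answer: -1/3485327 - √903259 ≈ -950.40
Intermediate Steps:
1/(W + 1180056) - √(-28495 + 931754) = 1/(-4665383 + 1180056) - √(-28495 + 931754) = 1/(-3485327) - √903259 = -1/3485327 - √903259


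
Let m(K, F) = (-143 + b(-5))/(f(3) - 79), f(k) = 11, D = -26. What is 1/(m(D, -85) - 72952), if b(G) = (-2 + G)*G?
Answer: -17/1240157 ≈ -1.3708e-5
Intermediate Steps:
b(G) = G*(-2 + G)
m(K, F) = 27/17 (m(K, F) = (-143 - 5*(-2 - 5))/(11 - 79) = (-143 - 5*(-7))/(-68) = (-143 + 35)*(-1/68) = -108*(-1/68) = 27/17)
1/(m(D, -85) - 72952) = 1/(27/17 - 72952) = 1/(-1240157/17) = -17/1240157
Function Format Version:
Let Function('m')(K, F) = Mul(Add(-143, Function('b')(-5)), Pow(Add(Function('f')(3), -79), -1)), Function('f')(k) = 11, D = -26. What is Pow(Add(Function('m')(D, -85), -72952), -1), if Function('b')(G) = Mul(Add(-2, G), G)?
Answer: Rational(-17, 1240157) ≈ -1.3708e-5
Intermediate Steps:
Function('b')(G) = Mul(G, Add(-2, G))
Function('m')(K, F) = Rational(27, 17) (Function('m')(K, F) = Mul(Add(-143, Mul(-5, Add(-2, -5))), Pow(Add(11, -79), -1)) = Mul(Add(-143, Mul(-5, -7)), Pow(-68, -1)) = Mul(Add(-143, 35), Rational(-1, 68)) = Mul(-108, Rational(-1, 68)) = Rational(27, 17))
Pow(Add(Function('m')(D, -85), -72952), -1) = Pow(Add(Rational(27, 17), -72952), -1) = Pow(Rational(-1240157, 17), -1) = Rational(-17, 1240157)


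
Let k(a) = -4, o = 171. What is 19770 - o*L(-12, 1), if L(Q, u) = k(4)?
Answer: 20454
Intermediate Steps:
L(Q, u) = -4
19770 - o*L(-12, 1) = 19770 - 171*(-4) = 19770 - 1*(-684) = 19770 + 684 = 20454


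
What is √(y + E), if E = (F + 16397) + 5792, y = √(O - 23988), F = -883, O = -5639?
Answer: √(21306 + I*√29627) ≈ 145.97 + 0.5896*I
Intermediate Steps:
y = I*√29627 (y = √(-5639 - 23988) = √(-29627) = I*√29627 ≈ 172.13*I)
E = 21306 (E = (-883 + 16397) + 5792 = 15514 + 5792 = 21306)
√(y + E) = √(I*√29627 + 21306) = √(21306 + I*√29627)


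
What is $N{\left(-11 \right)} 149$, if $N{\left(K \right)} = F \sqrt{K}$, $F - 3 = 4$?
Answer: $1043 i \sqrt{11} \approx 3459.2 i$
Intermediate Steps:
$F = 7$ ($F = 3 + 4 = 7$)
$N{\left(K \right)} = 7 \sqrt{K}$
$N{\left(-11 \right)} 149 = 7 \sqrt{-11} \cdot 149 = 7 i \sqrt{11} \cdot 149 = 1043 i \sqrt{11}$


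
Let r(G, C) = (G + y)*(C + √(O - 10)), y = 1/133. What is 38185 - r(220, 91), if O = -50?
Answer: 345122/19 - 58522*I*√15/133 ≈ 18164.0 - 1704.2*I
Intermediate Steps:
y = 1/133 ≈ 0.0075188
r(G, C) = (1/133 + G)*(C + 2*I*√15) (r(G, C) = (G + 1/133)*(C + √(-50 - 10)) = (1/133 + G)*(C + √(-60)) = (1/133 + G)*(C + 2*I*√15))
38185 - r(220, 91) = 38185 - ((1/133)*91 + 91*220 + 2*I*√15/133 + 2*I*220*√15) = 38185 - (13/19 + 20020 + 2*I*√15/133 + 440*I*√15) = 38185 - (380393/19 + 58522*I*√15/133) = 38185 + (-380393/19 - 58522*I*√15/133) = 345122/19 - 58522*I*√15/133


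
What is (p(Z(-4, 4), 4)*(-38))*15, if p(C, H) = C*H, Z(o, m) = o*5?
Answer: 45600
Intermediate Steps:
Z(o, m) = 5*o
(p(Z(-4, 4), 4)*(-38))*15 = (((5*(-4))*4)*(-38))*15 = (-20*4*(-38))*15 = -80*(-38)*15 = 3040*15 = 45600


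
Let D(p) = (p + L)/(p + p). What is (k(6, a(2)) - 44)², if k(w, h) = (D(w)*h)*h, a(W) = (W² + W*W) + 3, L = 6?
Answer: 5929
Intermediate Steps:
D(p) = (6 + p)/(2*p) (D(p) = (p + 6)/(p + p) = (6 + p)/((2*p)) = (6 + p)*(1/(2*p)) = (6 + p)/(2*p))
a(W) = 3 + 2*W² (a(W) = (W² + W²) + 3 = 2*W² + 3 = 3 + 2*W²)
k(w, h) = h²*(6 + w)/(2*w) (k(w, h) = (((6 + w)/(2*w))*h)*h = (h*(6 + w)/(2*w))*h = h²*(6 + w)/(2*w))
(k(6, a(2)) - 44)² = ((½)*(3 + 2*2²)²*(6 + 6)/6 - 44)² = ((½)*(3 + 2*4)²*(⅙)*12 - 44)² = ((½)*(3 + 8)²*(⅙)*12 - 44)² = ((½)*11²*(⅙)*12 - 44)² = ((½)*121*(⅙)*12 - 44)² = (121 - 44)² = 77² = 5929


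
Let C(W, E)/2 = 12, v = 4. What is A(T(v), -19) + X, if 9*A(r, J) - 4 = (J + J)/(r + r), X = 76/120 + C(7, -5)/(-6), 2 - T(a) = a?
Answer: -28/15 ≈ -1.8667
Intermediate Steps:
T(a) = 2 - a
C(W, E) = 24 (C(W, E) = 2*12 = 24)
X = -101/30 (X = 76/120 + 24/(-6) = 76*(1/120) + 24*(-1/6) = 19/30 - 4 = -101/30 ≈ -3.3667)
A(r, J) = 4/9 + J/(9*r) (A(r, J) = 4/9 + ((J + J)/(r + r))/9 = 4/9 + ((2*J)/((2*r)))/9 = 4/9 + ((2*J)*(1/(2*r)))/9 = 4/9 + (J/r)/9 = 4/9 + J/(9*r))
A(T(v), -19) + X = (-19 + 4*(2 - 1*4))/(9*(2 - 1*4)) - 101/30 = (-19 + 4*(2 - 4))/(9*(2 - 4)) - 101/30 = (1/9)*(-19 + 4*(-2))/(-2) - 101/30 = (1/9)*(-1/2)*(-19 - 8) - 101/30 = (1/9)*(-1/2)*(-27) - 101/30 = 3/2 - 101/30 = -28/15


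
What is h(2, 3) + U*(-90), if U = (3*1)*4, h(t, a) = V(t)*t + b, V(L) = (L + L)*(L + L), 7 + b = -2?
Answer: -1057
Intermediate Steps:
b = -9 (b = -7 - 2 = -9)
V(L) = 4*L² (V(L) = (2*L)*(2*L) = 4*L²)
h(t, a) = -9 + 4*t³ (h(t, a) = (4*t²)*t - 9 = 4*t³ - 9 = -9 + 4*t³)
U = 12 (U = 3*4 = 12)
h(2, 3) + U*(-90) = (-9 + 4*2³) + 12*(-90) = (-9 + 4*8) - 1080 = (-9 + 32) - 1080 = 23 - 1080 = -1057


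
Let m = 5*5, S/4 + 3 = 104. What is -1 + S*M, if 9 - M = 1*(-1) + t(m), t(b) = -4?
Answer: 5655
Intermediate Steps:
S = 404 (S = -12 + 4*104 = -12 + 416 = 404)
m = 25
M = 14 (M = 9 - (1*(-1) - 4) = 9 - (-1 - 4) = 9 - 1*(-5) = 9 + 5 = 14)
-1 + S*M = -1 + 404*14 = -1 + 5656 = 5655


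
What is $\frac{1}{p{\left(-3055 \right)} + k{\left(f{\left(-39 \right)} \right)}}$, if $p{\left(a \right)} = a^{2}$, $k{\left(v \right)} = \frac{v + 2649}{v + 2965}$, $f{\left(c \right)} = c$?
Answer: $\frac{1463}{13654216880} \approx 1.0715 \cdot 10^{-7}$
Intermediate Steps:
$k{\left(v \right)} = \frac{2649 + v}{2965 + v}$
$\frac{1}{p{\left(-3055 \right)} + k{\left(f{\left(-39 \right)} \right)}} = \frac{1}{\left(-3055\right)^{2} + \frac{2649 - 39}{2965 - 39}} = \frac{1}{9333025 + \frac{1}{2926} \cdot 2610} = \frac{1}{9333025 + \frac{1305}{1463}} = \frac{1}{\frac{13654216880}{1463}} = \frac{1463}{13654216880}$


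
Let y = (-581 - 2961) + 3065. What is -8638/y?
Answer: 8638/477 ≈ 18.109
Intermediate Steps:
y = -477 (y = -3542 + 3065 = -477)
-8638/y = -8638/(-477) = -8638*(-1/477) = 8638/477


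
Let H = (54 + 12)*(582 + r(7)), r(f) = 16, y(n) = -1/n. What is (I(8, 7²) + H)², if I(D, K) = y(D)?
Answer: 99693642049/64 ≈ 1.5577e+9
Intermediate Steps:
I(D, K) = -1/D
H = 39468 (H = (54 + 12)*(582 + 16) = 66*598 = 39468)
(I(8, 7²) + H)² = (-1/8 + 39468)² = (-1*⅛ + 39468)² = (-⅛ + 39468)² = (315743/8)² = 99693642049/64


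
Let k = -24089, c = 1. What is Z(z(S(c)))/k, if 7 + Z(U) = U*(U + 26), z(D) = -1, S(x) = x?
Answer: 32/24089 ≈ 0.0013284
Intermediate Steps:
Z(U) = -7 + U*(26 + U) (Z(U) = -7 + U*(U + 26) = -7 + U*(26 + U))
Z(z(S(c)))/k = (-7 + (-1)² + 26*(-1))/(-24089) = (-7 + 1 - 26)*(-1/24089) = -32*(-1/24089) = 32/24089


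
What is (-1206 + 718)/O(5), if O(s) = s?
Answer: -488/5 ≈ -97.600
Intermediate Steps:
(-1206 + 718)/O(5) = (-1206 + 718)/5 = -488*⅕ = -488/5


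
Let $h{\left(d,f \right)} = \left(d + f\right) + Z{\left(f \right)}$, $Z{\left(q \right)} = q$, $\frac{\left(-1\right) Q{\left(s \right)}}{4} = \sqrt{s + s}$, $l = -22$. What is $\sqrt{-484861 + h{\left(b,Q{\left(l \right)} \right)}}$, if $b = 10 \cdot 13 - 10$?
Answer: $\sqrt{-484741 - 16 i \sqrt{11}} \approx 0.038 - 696.23 i$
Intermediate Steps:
$Q{\left(s \right)} = - 4 \sqrt{2} \sqrt{s}$ ($Q{\left(s \right)} = - 4 \sqrt{s + s} = - 4 \sqrt{2 s} = - 4 \sqrt{2} \sqrt{s}$)
$b = 120$ ($b = 130 - 10 = 120$)
$h{\left(d,f \right)} = d + 2 f$ ($h{\left(d,f \right)} = \left(d + f\right) + f = d + 2 f$)
$\sqrt{-484861 + h{\left(b,Q{\left(l \right)} \right)}} = \sqrt{-484861 + \left(120 + 2 \left(- 4 \sqrt{2} \sqrt{-22}\right)\right)} = \sqrt{-484861 + \left(120 + 2 \left(- 4 \sqrt{2} i \sqrt{22}\right)\right)} = \sqrt{-484861 + \left(120 + 2 \left(- 8 i \sqrt{11}\right)\right)} = \sqrt{-484861 + \left(120 - 16 i \sqrt{11}\right)} = \sqrt{-484741 - 16 i \sqrt{11}}$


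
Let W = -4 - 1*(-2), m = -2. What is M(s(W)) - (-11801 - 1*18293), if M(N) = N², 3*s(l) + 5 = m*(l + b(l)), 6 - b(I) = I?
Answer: 271135/9 ≈ 30126.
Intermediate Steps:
b(I) = 6 - I
W = -2 (W = -4 + 2 = -2)
s(l) = -17/3 (s(l) = -5/3 + (-2*(l + (6 - l)))/3 = -5/3 + (-2*6)/3 = -5/3 + (⅓)*(-12) = -5/3 - 4 = -17/3)
M(s(W)) - (-11801 - 1*18293) = (-17/3)² - (-11801 - 1*18293) = 289/9 - (-11801 - 18293) = 289/9 - 1*(-30094) = 289/9 + 30094 = 271135/9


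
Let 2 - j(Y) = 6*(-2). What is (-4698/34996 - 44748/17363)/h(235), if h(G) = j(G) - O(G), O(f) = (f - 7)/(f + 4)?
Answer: -196884899649/947303819332 ≈ -0.20784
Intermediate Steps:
O(f) = (-7 + f)/(4 + f)
j(Y) = 14 (j(Y) = 2 - 6*(-2) = 2 - 1*(-12) = 2 + 12 = 14)
h(G) = 14 - (-7 + G)/(4 + G)
(-4698/34996 - 44748/17363)/h(235) = (-4698/34996 - 44748/17363)/(((63 + 13*235)/(4 + 235))) = (-4698*1/34996 - 44748*1/17363)/(((63 + 3055)/239)) = (-2349/17498 - 44748/17363)/(((1/239)*3118)) = -823786191/(303817774*3118/239) = -823786191/303817774*239/3118 = -196884899649/947303819332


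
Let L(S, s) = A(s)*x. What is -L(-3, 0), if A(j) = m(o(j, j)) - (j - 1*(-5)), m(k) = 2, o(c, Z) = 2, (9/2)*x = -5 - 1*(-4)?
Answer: -2/3 ≈ -0.66667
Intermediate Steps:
x = -2/9 (x = 2*(-5 - 1*(-4))/9 = 2*(-5 + 4)/9 = (2/9)*(-1) = -2/9 ≈ -0.22222)
A(j) = -3 - j (A(j) = 2 - (j - 1*(-5)) = 2 - (j + 5) = 2 - (5 + j) = 2 + (-5 - j) = -3 - j)
L(S, s) = 2/3 + 2*s/9 (L(S, s) = (-3 - s)*(-2/9) = 2/3 + 2*s/9)
-L(-3, 0) = -(2/3 + (2/9)*0) = -(2/3 + 0) = -1*2/3 = -2/3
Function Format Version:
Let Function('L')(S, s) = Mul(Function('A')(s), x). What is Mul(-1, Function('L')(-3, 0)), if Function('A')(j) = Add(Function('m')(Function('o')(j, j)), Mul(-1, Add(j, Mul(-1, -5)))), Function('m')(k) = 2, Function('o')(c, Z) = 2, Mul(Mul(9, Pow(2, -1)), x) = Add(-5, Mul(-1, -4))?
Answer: Rational(-2, 3) ≈ -0.66667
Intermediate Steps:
x = Rational(-2, 9) (x = Mul(Rational(2, 9), Add(-5, Mul(-1, -4))) = Mul(Rational(2, 9), Add(-5, 4)) = Mul(Rational(2, 9), -1) = Rational(-2, 9) ≈ -0.22222)
Function('A')(j) = Add(-3, Mul(-1, j)) (Function('A')(j) = Add(2, Mul(-1, Add(j, Mul(-1, -5)))) = Add(2, Mul(-1, Add(j, 5))) = Add(2, Mul(-1, Add(5, j))) = Add(2, Add(-5, Mul(-1, j))) = Add(-3, Mul(-1, j)))
Function('L')(S, s) = Add(Rational(2, 3), Mul(Rational(2, 9), s)) (Function('L')(S, s) = Mul(Add(-3, Mul(-1, s)), Rational(-2, 9)) = Add(Rational(2, 3), Mul(Rational(2, 9), s)))
Mul(-1, Function('L')(-3, 0)) = Mul(-1, Add(Rational(2, 3), Mul(Rational(2, 9), 0))) = Mul(-1, Add(Rational(2, 3), 0)) = Mul(-1, Rational(2, 3)) = Rational(-2, 3)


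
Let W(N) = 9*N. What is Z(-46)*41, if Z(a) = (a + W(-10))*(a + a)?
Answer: 512992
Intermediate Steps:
Z(a) = 2*a*(-90 + a) (Z(a) = (a + 9*(-10))*(a + a) = (a - 90)*(2*a) = (-90 + a)*(2*a) = 2*a*(-90 + a))
Z(-46)*41 = (2*(-46)*(-90 - 46))*41 = (2*(-46)*(-136))*41 = 12512*41 = 512992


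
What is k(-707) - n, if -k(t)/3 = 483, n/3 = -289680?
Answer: 867591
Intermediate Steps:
n = -869040 (n = 3*(-289680) = -869040)
k(t) = -1449 (k(t) = -3*483 = -1449)
k(-707) - n = -1449 - 1*(-869040) = -1449 + 869040 = 867591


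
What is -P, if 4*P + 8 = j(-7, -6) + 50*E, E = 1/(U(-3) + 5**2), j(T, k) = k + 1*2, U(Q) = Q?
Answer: 107/44 ≈ 2.4318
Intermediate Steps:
j(T, k) = 2 + k (j(T, k) = k + 2 = 2 + k)
E = 1/22 (E = 1/(-3 + 5**2) = 1/(-3 + 25) = 1/22 ≈ 0.045455)
P = -107/44 (P = -2 + ((2 - 6) + 50*(1/22))/4 = -2 + (-4 + 25/11)/4 = -2 + (1/4)*(-19/11) = -2 - 19/44 = -107/44 ≈ -2.4318)
-P = -1*(-107/44) = 107/44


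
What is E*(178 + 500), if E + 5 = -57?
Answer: -42036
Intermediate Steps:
E = -62 (E = -5 - 57 = -62)
E*(178 + 500) = -62*(178 + 500) = -62*678 = -42036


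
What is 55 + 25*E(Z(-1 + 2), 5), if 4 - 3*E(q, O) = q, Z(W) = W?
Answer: 80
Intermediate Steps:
E(q, O) = 4/3 - q/3
55 + 25*E(Z(-1 + 2), 5) = 55 + 25*(4/3 - (-1 + 2)/3) = 55 + 25*(4/3 - ⅓*1) = 55 + 25*(4/3 - ⅓) = 55 + 25*1 = 55 + 25 = 80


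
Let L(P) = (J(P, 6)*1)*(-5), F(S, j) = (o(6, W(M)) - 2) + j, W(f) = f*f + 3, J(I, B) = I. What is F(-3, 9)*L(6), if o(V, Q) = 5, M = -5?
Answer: -360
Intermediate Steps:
W(f) = 3 + f² (W(f) = f² + 3 = 3 + f²)
F(S, j) = 3 + j (F(S, j) = (5 - 2) + j = 3 + j)
L(P) = -5*P (L(P) = (P*1)*(-5) = P*(-5) = -5*P)
F(-3, 9)*L(6) = (3 + 9)*(-5*6) = 12*(-30) = -360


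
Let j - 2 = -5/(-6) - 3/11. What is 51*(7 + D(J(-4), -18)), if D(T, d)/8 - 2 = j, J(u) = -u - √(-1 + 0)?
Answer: 24395/11 ≈ 2217.7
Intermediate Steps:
J(u) = -I - u (J(u) = -u - √(-1) = -u - I = -I - u)
j = 169/66 (j = 2 + (-5/(-6) - 3/11) = 2 + (-5*(-⅙) - 3*1/11) = 2 + (⅚ - 3/11) = 2 + 37/66 = 169/66 ≈ 2.5606)
D(T, d) = 1204/33 (D(T, d) = 16 + 8*(169/66) = 16 + 676/33 = 1204/33)
51*(7 + D(J(-4), -18)) = 51*(7 + 1204/33) = 51*(1435/33) = 24395/11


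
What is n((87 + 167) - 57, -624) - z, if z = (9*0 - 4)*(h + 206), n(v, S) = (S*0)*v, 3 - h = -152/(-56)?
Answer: 5776/7 ≈ 825.14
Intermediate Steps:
h = 2/7 (h = 3 - (-152)/(-56) = 3 - (-152)*(-1)/56 = 3 - 1*19/7 = 3 - 19/7 = 2/7 ≈ 0.28571)
n(v, S) = 0 (n(v, S) = 0*v = 0)
z = -5776/7 (z = (9*0 - 4)*(2/7 + 206) = (0 - 4)*(1444/7) = -4*1444/7 = -5776/7 ≈ -825.14)
n((87 + 167) - 57, -624) - z = 0 - 1*(-5776/7) = 0 + 5776/7 = 5776/7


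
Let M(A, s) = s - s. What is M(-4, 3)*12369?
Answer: 0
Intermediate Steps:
M(A, s) = 0
M(-4, 3)*12369 = 0*12369 = 0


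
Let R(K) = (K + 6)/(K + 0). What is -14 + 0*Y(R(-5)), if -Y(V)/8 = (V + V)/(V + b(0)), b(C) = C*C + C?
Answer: -14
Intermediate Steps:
R(K) = (6 + K)/K
b(C) = C + C**2 (b(C) = C**2 + C = C + C**2)
Y(V) = -16 (Y(V) = -8*(V + V)/(V + 0*(1 + 0)) = -8*2*V/(V + 0*1) = -8*2*V/(V + 0) = -8*2*V/V = -8*2 = -16)
-14 + 0*Y(R(-5)) = -14 + 0*(-16) = -14 + 0 = -14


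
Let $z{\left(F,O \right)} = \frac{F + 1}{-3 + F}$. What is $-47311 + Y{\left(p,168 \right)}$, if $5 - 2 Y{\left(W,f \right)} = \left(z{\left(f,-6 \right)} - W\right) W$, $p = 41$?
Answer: $- \frac{15341369}{330} \approx -46489.0$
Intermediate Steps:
$z{\left(F,O \right)} = \frac{1 + F}{-3 + F}$
$Y{\left(W,f \right)} = \frac{5}{2} - \frac{W \left(- W + \frac{1 + f}{-3 + f}\right)}{2}$ ($Y{\left(W,f \right)} = \frac{5}{2} - \frac{\left(\frac{1 + f}{-3 + f} - W\right) W}{2} = \frac{5}{2} - \frac{\left(- W + \frac{1 + f}{-3 + f}\right) W}{2} = \frac{5}{2} - \frac{W \left(- W + \frac{1 + f}{-3 + f}\right)}{2}$)
$-47311 + Y{\left(p,168 \right)} = -47311 + \frac{\left(-3 + 168\right) \left(5 + 41^{2}\right) - 41 \left(1 + 168\right)}{2 \left(-3 + 168\right)} = -47311 + \frac{165 \left(5 + 1681\right) - 41 \cdot 169}{2 \cdot 165} = -47311 + \frac{1}{2} \cdot \frac{1}{165} \left(165 \cdot 1686 - 6929\right) = -47311 + \frac{1}{2} \cdot \frac{1}{165} \left(278190 - 6929\right) = -47311 + \frac{1}{2} \cdot \frac{1}{165} \cdot 271261 = -47311 + \frac{271261}{330} = - \frac{15341369}{330}$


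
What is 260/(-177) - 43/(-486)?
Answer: -39583/28674 ≈ -1.3804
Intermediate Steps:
260/(-177) - 43/(-486) = 260*(-1/177) - 43*(-1/486) = -260/177 + 43/486 = -39583/28674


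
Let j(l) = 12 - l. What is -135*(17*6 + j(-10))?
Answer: -16740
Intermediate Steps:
-135*(17*6 + j(-10)) = -135*(17*6 + (12 - 1*(-10))) = -135*(102 + (12 + 10)) = -135*(102 + 22) = -135*124 = -16740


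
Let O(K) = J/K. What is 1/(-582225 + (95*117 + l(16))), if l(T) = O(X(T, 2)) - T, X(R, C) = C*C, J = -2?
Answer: -2/1142253 ≈ -1.7509e-6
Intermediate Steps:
X(R, C) = C²
O(K) = -2/K
l(T) = -½ - T (l(T) = -2/(2²) - T = -2/4 - T = -2*¼ - T = -½ - T)
1/(-582225 + (95*117 + l(16))) = 1/(-582225 + (95*117 + (-½ - 1*16))) = 1/(-582225 + (11115 + (-½ - 16))) = 1/(-582225 + (11115 - 33/2)) = 1/(-582225 + 22197/2) = 1/(-1142253/2) = -2/1142253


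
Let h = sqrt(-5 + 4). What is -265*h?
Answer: -265*I ≈ -265.0*I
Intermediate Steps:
h = I (h = sqrt(-1) = I ≈ 1.0*I)
-265*h = -265*I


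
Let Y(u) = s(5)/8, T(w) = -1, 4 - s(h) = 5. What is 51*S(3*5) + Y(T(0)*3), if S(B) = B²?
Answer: 91799/8 ≈ 11475.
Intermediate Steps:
s(h) = -1 (s(h) = 4 - 1*5 = 4 - 5 = -1)
Y(u) = -⅛ (Y(u) = -1/8 = -1*⅛ = -⅛)
51*S(3*5) + Y(T(0)*3) = 51*(3*5)² - ⅛ = 51*15² - ⅛ = 51*225 - ⅛ = 11475 - ⅛ = 91799/8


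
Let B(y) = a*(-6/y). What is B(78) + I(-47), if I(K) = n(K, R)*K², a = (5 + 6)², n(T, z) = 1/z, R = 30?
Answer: 25087/390 ≈ 64.326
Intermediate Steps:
a = 121 (a = 11² = 121)
I(K) = K²/30
B(y) = -726/y (B(y) = 121*(-6/y) = -726/y)
B(78) + I(-47) = -726/78 + (1/30)*(-47)² = -726*1/78 + (1/30)*2209 = -121/13 + 2209/30 = 25087/390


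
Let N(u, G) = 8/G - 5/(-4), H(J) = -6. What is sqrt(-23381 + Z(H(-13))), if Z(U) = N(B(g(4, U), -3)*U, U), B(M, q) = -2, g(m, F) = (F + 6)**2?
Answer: I*sqrt(841719)/6 ≈ 152.91*I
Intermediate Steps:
g(m, F) = (6 + F)**2
N(u, G) = 5/4 + 8/G (N(u, G) = 8/G - 5*(-1/4) = 8/G + 5/4 = 5/4 + 8/G)
Z(U) = 5/4 + 8/U
sqrt(-23381 + Z(H(-13))) = sqrt(-23381 + (5/4 + 8/(-6))) = sqrt(-23381 + (5/4 + 8*(-1/6))) = sqrt(-23381 + (5/4 - 4/3)) = sqrt(-23381 - 1/12) = sqrt(-280573/12) = I*sqrt(841719)/6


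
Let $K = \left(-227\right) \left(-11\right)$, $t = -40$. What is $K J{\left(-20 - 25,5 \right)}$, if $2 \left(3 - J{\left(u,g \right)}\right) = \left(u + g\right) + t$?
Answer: $107371$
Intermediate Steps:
$J{\left(u,g \right)} = 23 - \frac{g}{2} - \frac{u}{2}$ ($J{\left(u,g \right)} = 3 - \frac{\left(u + g\right) - 40}{2} = 3 - \frac{\left(g + u\right) - 40}{2} = 3 - \frac{-40 + g + u}{2} = 3 - \left(-20 + \frac{g}{2} + \frac{u}{2}\right) = 23 - \frac{g}{2} - \frac{u}{2}$)
$K = 2497$
$K J{\left(-20 - 25,5 \right)} = 2497 \left(23 - \frac{5}{2} - \frac{-20 - 25}{2}\right) = 2497 \left(23 - \frac{5}{2} - - \frac{45}{2}\right) = 2497 \left(23 - \frac{5}{2} + \frac{45}{2}\right) = 2497 \cdot 43 = 107371$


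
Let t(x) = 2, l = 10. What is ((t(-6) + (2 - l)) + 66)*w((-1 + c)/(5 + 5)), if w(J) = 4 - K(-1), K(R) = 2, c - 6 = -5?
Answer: 120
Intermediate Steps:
c = 1 (c = 6 - 5 = 1)
w(J) = 2 (w(J) = 4 - 1*2 = 4 - 2 = 2)
((t(-6) + (2 - l)) + 66)*w((-1 + c)/(5 + 5)) = ((2 + (2 - 1*10)) + 66)*2 = ((2 + (2 - 10)) + 66)*2 = ((2 - 8) + 66)*2 = (-6 + 66)*2 = 60*2 = 120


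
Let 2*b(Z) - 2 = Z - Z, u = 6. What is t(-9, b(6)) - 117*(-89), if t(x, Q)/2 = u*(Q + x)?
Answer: 10317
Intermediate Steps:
b(Z) = 1 (b(Z) = 1 + (Z - Z)/2 = 1 + (½)*0 = 1 + 0 = 1)
t(x, Q) = 12*Q + 12*x (t(x, Q) = 2*(6*(Q + x)) = 2*(6*Q + 6*x) = 12*Q + 12*x)
t(-9, b(6)) - 117*(-89) = (12*1 + 12*(-9)) - 117*(-89) = (12 - 108) + 10413 = -96 + 10413 = 10317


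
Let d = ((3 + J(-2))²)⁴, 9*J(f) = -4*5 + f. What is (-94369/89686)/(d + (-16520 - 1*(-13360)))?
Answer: 4062276014049/12199739740361210 ≈ 0.00033298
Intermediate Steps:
J(f) = -20/9 + f/9 (J(f) = (-4*5 + f)/9 = (-20 + f)/9 = -20/9 + f/9)
d = 390625/43046721 (d = ((3 + (-20/9 + (⅑)*(-2)))²)⁴ = ((3 + (-20/9 - 2/9))²)⁴ = ((3 - 22/9)²)⁴ = ((5/9)²)⁴ = (25/81)⁴ = 390625/43046721 ≈ 0.0090744)
(-94369/89686)/(d + (-16520 - 1*(-13360))) = (-94369/89686)/(390625/43046721 + (-16520 - 1*(-13360))) = (-94369*1/89686)/(390625/43046721 + (-16520 + 13360)) = -94369/(89686*(390625/43046721 - 3160)) = -94369/(89686*(-136027247735/43046721)) = -94369/89686*(-43046721/136027247735) = 4062276014049/12199739740361210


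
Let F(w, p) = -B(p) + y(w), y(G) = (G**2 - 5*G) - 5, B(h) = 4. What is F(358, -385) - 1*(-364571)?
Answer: 490936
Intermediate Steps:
y(G) = -5 + G**2 - 5*G
F(w, p) = -9 + w**2 - 5*w (F(w, p) = -1*4 + (-5 + w**2 - 5*w) = -4 + (-5 + w**2 - 5*w) = -9 + w**2 - 5*w)
F(358, -385) - 1*(-364571) = (-9 + 358**2 - 5*358) - 1*(-364571) = (-9 + 128164 - 1790) + 364571 = 126365 + 364571 = 490936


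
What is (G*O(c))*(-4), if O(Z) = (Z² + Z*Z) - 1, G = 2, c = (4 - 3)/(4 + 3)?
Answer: 376/49 ≈ 7.6735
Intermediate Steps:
c = ⅐ (c = 1/7 = 1*(⅐) = ⅐ ≈ 0.14286)
O(Z) = -1 + 2*Z² (O(Z) = (Z² + Z²) - 1 = 2*Z² - 1 = -1 + 2*Z²)
(G*O(c))*(-4) = (2*(-1 + 2*(⅐)²))*(-4) = (2*(-1 + 2*(1/49)))*(-4) = (2*(-1 + 2/49))*(-4) = (2*(-47/49))*(-4) = -94/49*(-4) = 376/49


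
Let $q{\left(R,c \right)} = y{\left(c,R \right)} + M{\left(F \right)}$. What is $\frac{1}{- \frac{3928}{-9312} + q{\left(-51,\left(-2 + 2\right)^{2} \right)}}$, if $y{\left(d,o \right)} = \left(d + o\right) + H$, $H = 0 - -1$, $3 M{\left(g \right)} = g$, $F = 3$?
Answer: $- \frac{1164}{56545} \approx -0.020585$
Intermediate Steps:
$M{\left(g \right)} = \frac{g}{3}$
$H = 1$ ($H = 0 + 1 = 1$)
$y{\left(d,o \right)} = 1 + d + o$ ($y{\left(d,o \right)} = \left(d + o\right) + 1 = 1 + d + o$)
$q{\left(R,c \right)} = 2 + R + c$ ($q{\left(R,c \right)} = \left(1 + c + R\right) + \frac{1}{3} \cdot 3 = \left(1 + R + c\right) + 1 = 2 + R + c$)
$\frac{1}{- \frac{3928}{-9312} + q{\left(-51,\left(-2 + 2\right)^{2} \right)}} = \frac{1}{- \frac{3928}{-9312} + \left(2 - 51 + \left(-2 + 2\right)^{2}\right)} = \frac{1}{\left(-3928\right) \left(- \frac{1}{9312}\right) + \left(2 - 51 + 0^{2}\right)} = \frac{1}{\frac{491}{1164} + \left(2 - 51 + 0\right)} = \frac{1}{\frac{491}{1164} - 49} = \frac{1}{- \frac{56545}{1164}} = - \frac{1164}{56545}$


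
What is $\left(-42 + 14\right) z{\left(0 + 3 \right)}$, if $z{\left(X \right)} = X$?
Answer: $-84$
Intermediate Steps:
$\left(-42 + 14\right) z{\left(0 + 3 \right)} = \left(-42 + 14\right) \left(0 + 3\right) = \left(-28\right) 3 = -84$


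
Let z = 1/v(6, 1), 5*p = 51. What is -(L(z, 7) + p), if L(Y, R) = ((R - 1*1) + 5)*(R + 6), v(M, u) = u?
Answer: -766/5 ≈ -153.20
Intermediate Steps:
p = 51/5 (p = (1/5)*51 = 51/5 ≈ 10.200)
z = 1 (z = 1/1 = 1)
L(Y, R) = (4 + R)*(6 + R) (L(Y, R) = ((R - 1) + 5)*(6 + R) = ((-1 + R) + 5)*(6 + R) = (4 + R)*(6 + R))
-(L(z, 7) + p) = -((24 + 7**2 + 10*7) + 51/5) = -((24 + 49 + 70) + 51/5) = -(143 + 51/5) = -1*766/5 = -766/5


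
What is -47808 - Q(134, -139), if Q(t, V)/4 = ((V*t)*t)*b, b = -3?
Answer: -29998416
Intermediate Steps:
Q(t, V) = -12*V*t**2 (Q(t, V) = 4*(((V*t)*t)*(-3)) = 4*((V*t**2)*(-3)) = 4*(-3*V*t**2) = -12*V*t**2)
-47808 - Q(134, -139) = -47808 - (-12)*(-139)*134**2 = -47808 - (-12)*(-139)*17956 = -47808 - 1*29950608 = -47808 - 29950608 = -29998416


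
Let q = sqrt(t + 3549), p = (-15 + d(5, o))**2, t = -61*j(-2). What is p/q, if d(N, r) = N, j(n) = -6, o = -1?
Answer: 20*sqrt(435)/261 ≈ 1.5982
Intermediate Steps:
t = 366 (t = -61*(-6) = 366)
p = 100 (p = (-15 + 5)**2 = (-10)**2 = 100)
q = 3*sqrt(435) (q = sqrt(366 + 3549) = sqrt(3915) = 3*sqrt(435) ≈ 62.570)
p/q = 100/((3*sqrt(435))) = 100*(sqrt(435)/1305) = 20*sqrt(435)/261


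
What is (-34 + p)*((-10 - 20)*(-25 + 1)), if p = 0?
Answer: -24480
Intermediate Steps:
(-34 + p)*((-10 - 20)*(-25 + 1)) = (-34 + 0)*((-10 - 20)*(-25 + 1)) = -(-1020)*(-24) = -34*720 = -24480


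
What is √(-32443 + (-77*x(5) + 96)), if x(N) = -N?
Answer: I*√31962 ≈ 178.78*I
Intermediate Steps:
√(-32443 + (-77*x(5) + 96)) = √(-32443 + (-(-77)*5 + 96)) = √(-32443 + (-77*(-5) + 96)) = √(-32443 + (385 + 96)) = √(-32443 + 481) = √(-31962) = I*√31962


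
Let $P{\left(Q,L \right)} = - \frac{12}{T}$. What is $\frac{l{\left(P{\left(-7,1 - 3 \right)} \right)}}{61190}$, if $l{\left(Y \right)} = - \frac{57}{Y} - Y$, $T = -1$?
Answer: $- \frac{67}{244760} \approx -0.00027374$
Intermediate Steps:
$P{\left(Q,L \right)} = 12$ ($P{\left(Q,L \right)} = - \frac{12}{-1} = \left(-12\right) \left(-1\right) = 12$)
$l{\left(Y \right)} = - Y - \frac{57}{Y}$
$\frac{l{\left(P{\left(-7,1 - 3 \right)} \right)}}{61190} = \frac{\left(-1\right) 12 - \frac{57}{12}}{61190} = \left(-12 - \frac{19}{4}\right) \frac{1}{61190} = \left(- \frac{67}{4}\right) \frac{1}{61190} = - \frac{67}{244760}$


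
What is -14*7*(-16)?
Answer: 1568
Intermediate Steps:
-14*7*(-16) = -98*(-16) = 1568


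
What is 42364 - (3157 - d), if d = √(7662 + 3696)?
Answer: 39207 + 3*√1262 ≈ 39314.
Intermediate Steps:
d = 3*√1262 (d = √11358 = 3*√1262 ≈ 106.57)
42364 - (3157 - d) = 42364 - (3157 - 3*√1262) = 42364 + (-3157 + 3*√1262) = 39207 + 3*√1262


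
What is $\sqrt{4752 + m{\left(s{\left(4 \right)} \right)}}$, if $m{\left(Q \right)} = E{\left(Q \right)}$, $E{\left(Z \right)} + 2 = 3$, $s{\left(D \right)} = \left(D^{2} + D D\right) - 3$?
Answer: $7 \sqrt{97} \approx 68.942$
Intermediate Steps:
$s{\left(D \right)} = -3 + 2 D^{2}$ ($s{\left(D \right)} = \left(D^{2} + D^{2}\right) - 3 = 2 D^{2} - 3 = -3 + 2 D^{2}$)
$E{\left(Z \right)} = 1$ ($E{\left(Z \right)} = -2 + 3 = 1$)
$m{\left(Q \right)} = 1$
$\sqrt{4752 + m{\left(s{\left(4 \right)} \right)}} = \sqrt{4752 + 1} = \sqrt{4753} = 7 \sqrt{97}$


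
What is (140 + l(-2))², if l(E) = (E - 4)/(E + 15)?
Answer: 3290596/169 ≈ 19471.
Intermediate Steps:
l(E) = (-4 + E)/(15 + E)
(140 + l(-2))² = (140 + (-4 - 2)/(15 - 2))² = (140 - 6/13)² = (1814/13)² = 3290596/169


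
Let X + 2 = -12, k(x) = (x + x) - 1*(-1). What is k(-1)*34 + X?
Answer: -48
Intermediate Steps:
k(x) = 1 + 2*x (k(x) = 2*x + 1 = 1 + 2*x)
X = -14 (X = -2 - 12 = -14)
k(-1)*34 + X = (1 + 2*(-1))*34 - 14 = (1 - 2)*34 - 14 = -1*34 - 14 = -34 - 14 = -48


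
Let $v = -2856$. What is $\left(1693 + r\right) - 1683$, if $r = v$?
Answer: $-2846$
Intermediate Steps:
$r = -2856$
$\left(1693 + r\right) - 1683 = \left(1693 - 2856\right) - 1683 = -1163 - 1683 = -2846$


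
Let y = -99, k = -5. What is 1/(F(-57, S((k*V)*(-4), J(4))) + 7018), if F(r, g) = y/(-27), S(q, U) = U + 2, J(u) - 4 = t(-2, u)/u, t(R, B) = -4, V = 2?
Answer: 3/21065 ≈ 0.00014242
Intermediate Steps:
J(u) = 4 - 4/u
S(q, U) = 2 + U
F(r, g) = 11/3 (F(r, g) = -99/(-27) = -99*(-1/27) = 11/3)
1/(F(-57, S((k*V)*(-4), J(4))) + 7018) = 1/(11/3 + 7018) = 1/(21065/3) = 3/21065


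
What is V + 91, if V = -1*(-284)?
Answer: 375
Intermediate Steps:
V = 284
V + 91 = 284 + 91 = 375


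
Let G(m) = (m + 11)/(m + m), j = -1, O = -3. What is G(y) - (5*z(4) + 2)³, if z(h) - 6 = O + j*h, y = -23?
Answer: 627/23 ≈ 27.261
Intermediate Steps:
G(m) = (11 + m)/(2*m) (G(m) = (11 + m)/((2*m)) = (11 + m)*(1/(2*m)) = (11 + m)/(2*m))
z(h) = 3 - h (z(h) = 6 + (-3 - h) = 3 - h)
G(y) - (5*z(4) + 2)³ = (½)*(11 - 23)/(-23) - (5*(3 - 1*4) + 2)³ = (½)*(-1/23)*(-12) - (5*(3 - 4) + 2)³ = 6/23 - (5*(-1) + 2)³ = 6/23 - (-5 + 2)³ = 6/23 - 1*(-3)³ = 6/23 - 1*(-27) = 6/23 + 27 = 627/23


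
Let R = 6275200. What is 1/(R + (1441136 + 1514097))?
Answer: 1/9230433 ≈ 1.0834e-7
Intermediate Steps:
1/(R + (1441136 + 1514097)) = 1/(6275200 + (1441136 + 1514097)) = 1/(6275200 + 2955233) = 1/9230433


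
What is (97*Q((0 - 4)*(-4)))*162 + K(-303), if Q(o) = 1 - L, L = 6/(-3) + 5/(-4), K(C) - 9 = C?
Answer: 132981/2 ≈ 66491.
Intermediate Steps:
K(C) = 9 + C
L = -13/4 (L = 6*(-⅓) + 5*(-¼) = -2 - 5/4 = -13/4 ≈ -3.2500)
Q(o) = 17/4 (Q(o) = 1 - 1*(-13/4) = 1 + 13/4 = 17/4)
(97*Q((0 - 4)*(-4)))*162 + K(-303) = (97*(17/4))*162 + (9 - 303) = (1649/4)*162 - 294 = 133569/2 - 294 = 132981/2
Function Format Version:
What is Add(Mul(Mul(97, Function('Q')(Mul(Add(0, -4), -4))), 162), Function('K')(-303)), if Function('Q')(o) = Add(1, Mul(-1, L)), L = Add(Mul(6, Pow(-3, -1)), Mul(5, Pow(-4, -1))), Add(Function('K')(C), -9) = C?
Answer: Rational(132981, 2) ≈ 66491.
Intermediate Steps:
Function('K')(C) = Add(9, C)
L = Rational(-13, 4) (L = Add(Mul(6, Rational(-1, 3)), Mul(5, Rational(-1, 4))) = Add(-2, Rational(-5, 4)) = Rational(-13, 4) ≈ -3.2500)
Function('Q')(o) = Rational(17, 4) (Function('Q')(o) = Add(1, Mul(-1, Rational(-13, 4))) = Add(1, Rational(13, 4)) = Rational(17, 4))
Add(Mul(Mul(97, Function('Q')(Mul(Add(0, -4), -4))), 162), Function('K')(-303)) = Add(Mul(Mul(97, Rational(17, 4)), 162), Add(9, -303)) = Add(Mul(Rational(1649, 4), 162), -294) = Add(Rational(133569, 2), -294) = Rational(132981, 2)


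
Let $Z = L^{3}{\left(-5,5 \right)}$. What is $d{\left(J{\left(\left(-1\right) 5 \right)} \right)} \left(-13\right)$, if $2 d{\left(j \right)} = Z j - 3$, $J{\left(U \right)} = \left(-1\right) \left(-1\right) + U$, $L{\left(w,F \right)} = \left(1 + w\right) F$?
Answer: $- \frac{415961}{2} \approx -2.0798 \cdot 10^{5}$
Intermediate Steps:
$L{\left(w,F \right)} = F \left(1 + w\right)$
$J{\left(U \right)} = 1 + U$
$Z = -8000$ ($Z = \left(5 \left(1 - 5\right)\right)^{3} = \left(5 \left(-4\right)\right)^{3} = \left(-20\right)^{3} = -8000$)
$d{\left(j \right)} = - \frac{3}{2} - 4000 j$ ($d{\left(j \right)} = \frac{- 8000 j - 3}{2} = \frac{-3 - 8000 j}{2} = - \frac{3}{2} - 4000 j$)
$d{\left(J{\left(\left(-1\right) 5 \right)} \right)} \left(-13\right) = \left(- \frac{3}{2} - 4000 \left(1 - 5\right)\right) \left(-13\right) = \left(- \frac{3}{2} - -16000\right) \left(-13\right) = \left(- \frac{3}{2} + 16000\right) \left(-13\right) = \frac{31997}{2} \left(-13\right) = - \frac{415961}{2}$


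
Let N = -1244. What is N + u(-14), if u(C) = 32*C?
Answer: -1692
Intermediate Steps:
N + u(-14) = -1244 + 32*(-14) = -1244 - 448 = -1692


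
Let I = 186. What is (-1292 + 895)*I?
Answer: -73842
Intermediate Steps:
(-1292 + 895)*I = (-1292 + 895)*186 = -397*186 = -73842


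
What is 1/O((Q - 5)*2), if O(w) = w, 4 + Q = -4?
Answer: -1/26 ≈ -0.038462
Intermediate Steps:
Q = -8 (Q = -4 - 4 = -8)
1/O((Q - 5)*2) = 1/((-8 - 5)*2) = 1/(-13*2) = 1/(-26) = -1/26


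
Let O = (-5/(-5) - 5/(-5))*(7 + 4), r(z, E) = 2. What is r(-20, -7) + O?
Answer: 24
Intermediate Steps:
O = 22 (O = (-5*(-⅕) - 5*(-⅕))*11 = (1 + 1)*11 = 2*11 = 22)
r(-20, -7) + O = 2 + 22 = 24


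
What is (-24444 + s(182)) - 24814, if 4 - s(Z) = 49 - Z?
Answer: -49121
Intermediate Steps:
s(Z) = -45 + Z (s(Z) = 4 - (49 - Z) = 4 + (-49 + Z) = -45 + Z)
(-24444 + s(182)) - 24814 = (-24444 + (-45 + 182)) - 24814 = (-24444 + 137) - 24814 = -24307 - 24814 = -49121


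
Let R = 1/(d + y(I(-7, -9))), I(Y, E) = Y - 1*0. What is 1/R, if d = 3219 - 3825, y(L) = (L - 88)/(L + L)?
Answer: -8389/14 ≈ -599.21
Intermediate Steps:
I(Y, E) = Y (I(Y, E) = Y + 0 = Y)
y(L) = (-88 + L)/(2*L) (y(L) = (-88 + L)/((2*L)) = (-88 + L)*(1/(2*L)) = (-88 + L)/(2*L))
d = -606
R = -14/8389 (R = 1/(-606 + (½)*(-88 - 7)/(-7)) = 1/(-606 + (½)*(-⅐)*(-95)) = 1/(-606 + 95/14) = 1/(-8389/14) = -14/8389 ≈ -0.0016689)
1/R = 1/(-14/8389) = -8389/14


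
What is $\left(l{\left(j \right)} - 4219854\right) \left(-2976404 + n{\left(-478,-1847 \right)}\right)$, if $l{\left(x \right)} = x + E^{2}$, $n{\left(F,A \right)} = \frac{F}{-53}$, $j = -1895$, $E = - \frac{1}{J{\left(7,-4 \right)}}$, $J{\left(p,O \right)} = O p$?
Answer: $\frac{5327811233314845}{424} \approx 1.2566 \cdot 10^{13}$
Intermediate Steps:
$E = \frac{1}{28}$ ($E = - \frac{1}{\left(-4\right) 7} = - \frac{1}{-28} = \left(-1\right) \left(- \frac{1}{28}\right) = \frac{1}{28} \approx 0.035714$)
$n{\left(F,A \right)} = - \frac{F}{53}$
$l{\left(x \right)} = \frac{1}{784} + x$ ($l{\left(x \right)} = x + \left(\frac{1}{28}\right)^{2} = x + \frac{1}{784} = \frac{1}{784} + x$)
$\left(l{\left(j \right)} - 4219854\right) \left(-2976404 + n{\left(-478,-1847 \right)}\right) = \left(\left(\frac{1}{784} - 1895\right) - 4219854\right) \left(-2976404 - - \frac{478}{53}\right) = \left(- \frac{1485679}{784} - 4219854\right) \left(-2976404 + \frac{478}{53}\right) = \left(- \frac{3309851215}{784}\right) \left(- \frac{157748934}{53}\right) = \frac{5327811233314845}{424}$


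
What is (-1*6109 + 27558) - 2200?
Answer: 19249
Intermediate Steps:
(-1*6109 + 27558) - 2200 = (-6109 + 27558) - 2200 = 21449 - 2200 = 19249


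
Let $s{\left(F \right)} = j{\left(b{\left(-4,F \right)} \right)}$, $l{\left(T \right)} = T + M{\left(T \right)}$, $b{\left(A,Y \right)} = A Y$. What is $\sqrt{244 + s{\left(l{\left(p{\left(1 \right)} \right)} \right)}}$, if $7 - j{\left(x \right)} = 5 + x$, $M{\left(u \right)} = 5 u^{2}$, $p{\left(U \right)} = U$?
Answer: $3 \sqrt{30} \approx 16.432$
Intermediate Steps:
$j{\left(x \right)} = 2 - x$ ($j{\left(x \right)} = 7 - \left(5 + x\right) = 2 - x$)
$l{\left(T \right)} = T + 5 T^{2}$
$s{\left(F \right)} = 2 + 4 F$ ($s{\left(F \right)} = 2 - - 4 F = 2 + 4 F$)
$\sqrt{244 + s{\left(l{\left(p{\left(1 \right)} \right)} \right)}} = \sqrt{244 + \left(2 + 4 \cdot 1 \left(1 + 5 \cdot 1\right)\right)} = \sqrt{244 + \left(2 + 4 \cdot 1 \left(1 + 5\right)\right)} = \sqrt{244 + \left(2 + 4 \cdot 1 \cdot 6\right)} = \sqrt{244 + \left(2 + 4 \cdot 6\right)} = \sqrt{244 + \left(2 + 24\right)} = \sqrt{244 + 26} = \sqrt{270} = 3 \sqrt{30}$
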